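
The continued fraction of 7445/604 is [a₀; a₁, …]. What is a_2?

15

7445 = 12·604 + 197   →  a_0 = 12
604 = 3·197 + 13   →  a_1 = 3
197 = 15·13 + 2   →  a_2 = 15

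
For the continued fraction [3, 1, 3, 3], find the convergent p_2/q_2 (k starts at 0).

Using pₖ = aₖpₖ₋₁ + pₖ₋₂, qₖ = aₖqₖ₋₁ + qₖ₋₂ (with p₋₁=1, p₋₂=0, q₋₁=0, q₋₂=1):
  k=0: a=3, p=3, q=1
  k=1: a=1, p=4, q=1
  k=2: a=3, p=15, q=4

15/4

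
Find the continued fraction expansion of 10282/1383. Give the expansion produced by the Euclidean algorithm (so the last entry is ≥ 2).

[7; 2, 3, 3, 8, 3, 2]

10282 = 7×1383 + 601
1383 = 2×601 + 181
601 = 3×181 + 58
181 = 3×58 + 7
58 = 8×7 + 2
7 = 3×2 + 1
2 = 2×1 + 0  (stop)
So 10282/1383 = [7; 2, 3, 3, 8, 3, 2].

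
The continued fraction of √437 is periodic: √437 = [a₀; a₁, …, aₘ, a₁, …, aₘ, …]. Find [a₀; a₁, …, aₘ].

[20; 1, 9, 2, 9, 1, 40]

a₀ = ⌊√437⌋ = 20.
With m₀=0, d₀=1 and mₖ₊₁ = dₖaₖ − mₖ, dₖ₊₁ = (n − mₖ₊₁²)/dₖ, aₖ₊₁ = ⌊(a₀+mₖ₊₁)/dₖ₊₁⌋:
  k=1: m=20, d=37, a=1
  k=2: m=17, d=4, a=9
  k=3: m=19, d=19, a=2
  k=4: m=19, d=4, a=9
  k=5: m=17, d=37, a=1
  k=6: m=20, d=1, a=40
d=1 and a=2a₀=40 at k=6, so the next step gives (m, d) = (20, 37) again — its k=1 value — and the period has length 6.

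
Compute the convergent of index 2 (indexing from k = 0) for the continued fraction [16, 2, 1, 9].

Using pₖ = aₖpₖ₋₁ + pₖ₋₂, qₖ = aₖqₖ₋₁ + qₖ₋₂ (with p₋₁=1, p₋₂=0, q₋₁=0, q₋₂=1):
  k=0: a=16, p=16, q=1
  k=1: a=2, p=33, q=2
  k=2: a=1, p=49, q=3

49/3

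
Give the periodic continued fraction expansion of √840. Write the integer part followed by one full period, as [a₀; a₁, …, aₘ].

a₀ = ⌊√840⌋ = 28.
With m₀=0, d₀=1 and mₖ₊₁ = dₖaₖ − mₖ, dₖ₊₁ = (n − mₖ₊₁²)/dₖ, aₖ₊₁ = ⌊(a₀+mₖ₊₁)/dₖ₊₁⌋:
  k=1: m=28, d=56, a=1
  k=2: m=28, d=1, a=56
d=1 and a=2a₀=56 at k=2, so the next step gives (m, d) = (28, 56) again — its k=1 value — and the period has length 2.

[28; 1, 56]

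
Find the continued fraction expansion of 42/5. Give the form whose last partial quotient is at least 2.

42 = 8*5 + 2
5 = 2*2 + 1
2 = 2*1 + 0  (stop)
So 42/5 = [8; 2, 2].

[8; 2, 2]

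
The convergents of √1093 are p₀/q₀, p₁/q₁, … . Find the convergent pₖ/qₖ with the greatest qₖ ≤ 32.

562/17

√1093 = [33; 16, 1, 1, 16, 66, …] (period length 5).
Convergents:
  p_0/q_0 = 33/1
  p_1/q_1 = 529/16
  p_2/q_2 = 562/17
  p_3/q_3 = 1091/33
q_2 = 17 ≤ 32 < 33 = q_3, so the answer is 562/17.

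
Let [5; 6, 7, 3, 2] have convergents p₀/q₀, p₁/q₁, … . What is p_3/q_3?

697/135

Using pₖ = aₖpₖ₋₁ + pₖ₋₂, qₖ = aₖqₖ₋₁ + qₖ₋₂ (with p₋₁=1, p₋₂=0, q₋₁=0, q₋₂=1):
  k=0: a=5, p=5, q=1
  k=1: a=6, p=31, q=6
  k=2: a=7, p=222, q=43
  k=3: a=3, p=697, q=135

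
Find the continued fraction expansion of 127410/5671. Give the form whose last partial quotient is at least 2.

127410 = 22*5671 + 2648
5671 = 2*2648 + 375
2648 = 7*375 + 23
375 = 16*23 + 7
23 = 3*7 + 2
7 = 3*2 + 1
2 = 2*1 + 0  (stop)
So 127410/5671 = [22; 2, 7, 16, 3, 3, 2].

[22; 2, 7, 16, 3, 3, 2]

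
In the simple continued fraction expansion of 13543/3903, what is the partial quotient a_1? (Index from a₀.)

13543 = 3·3903 + 1834   →  a_0 = 3
3903 = 2·1834 + 235   →  a_1 = 2

2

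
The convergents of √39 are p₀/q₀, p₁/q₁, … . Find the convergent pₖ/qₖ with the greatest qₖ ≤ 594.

√39 = [6; 4, 12, …] (period length 2).
Convergents:
  p_0/q_0 = 6/1
  p_1/q_1 = 25/4
  p_2/q_2 = 306/49
  p_3/q_3 = 1249/200
  p_4/q_4 = 15294/2449
q_3 = 200 ≤ 594 < 2449 = q_4, so the answer is 1249/200.

1249/200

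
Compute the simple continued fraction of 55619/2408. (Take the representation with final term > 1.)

[23; 10, 4, 19, 3]

55619 = 23×2408 + 235
2408 = 10×235 + 58
235 = 4×58 + 3
58 = 19×3 + 1
3 = 3×1 + 0  (stop)
So 55619/2408 = [23; 10, 4, 19, 3].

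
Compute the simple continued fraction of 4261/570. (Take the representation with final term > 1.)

[7; 2, 9, 1, 2, 9]

4261 = 7*570 + 271
570 = 2*271 + 28
271 = 9*28 + 19
28 = 1*19 + 9
19 = 2*9 + 1
9 = 9*1 + 0  (stop)
So 4261/570 = [7; 2, 9, 1, 2, 9].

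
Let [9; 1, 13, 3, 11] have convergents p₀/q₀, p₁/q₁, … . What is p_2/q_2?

139/14

Using pₖ = aₖpₖ₋₁ + pₖ₋₂, qₖ = aₖqₖ₋₁ + qₖ₋₂ (with p₋₁=1, p₋₂=0, q₋₁=0, q₋₂=1):
  k=0: a=9, p=9, q=1
  k=1: a=1, p=10, q=1
  k=2: a=13, p=139, q=14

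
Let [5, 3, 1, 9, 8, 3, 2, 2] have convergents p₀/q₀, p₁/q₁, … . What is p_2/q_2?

Using pₖ = aₖpₖ₋₁ + pₖ₋₂, qₖ = aₖqₖ₋₁ + qₖ₋₂ (with p₋₁=1, p₋₂=0, q₋₁=0, q₋₂=1):
  k=0: a=5, p=5, q=1
  k=1: a=3, p=16, q=3
  k=2: a=1, p=21, q=4

21/4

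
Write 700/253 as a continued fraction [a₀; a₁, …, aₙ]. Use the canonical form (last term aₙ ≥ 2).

[2; 1, 3, 3, 2, 8]

700 = 2*253 + 194
253 = 1*194 + 59
194 = 3*59 + 17
59 = 3*17 + 8
17 = 2*8 + 1
8 = 8*1 + 0  (stop)
So 700/253 = [2; 1, 3, 3, 2, 8].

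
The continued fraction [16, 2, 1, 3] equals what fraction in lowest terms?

Using pₖ = aₖpₖ₋₁ + pₖ₋₂ and qₖ = aₖqₖ₋₁ + qₖ₋₂:
  k=0: a=16, p=16, q=1
  k=1: a=2, p=33, q=2
  k=2: a=1, p=49, q=3
  k=3: a=3, p=180, q=11

180/11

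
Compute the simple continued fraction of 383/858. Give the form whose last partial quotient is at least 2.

383 = 0·858 + 383
858 = 2·383 + 92
383 = 4·92 + 15
92 = 6·15 + 2
15 = 7·2 + 1
2 = 2·1 + 0  (stop)
So 383/858 = [0; 2, 4, 6, 7, 2].

[0; 2, 4, 6, 7, 2]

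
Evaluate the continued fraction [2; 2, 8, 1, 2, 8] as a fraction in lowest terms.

Using pₖ = aₖpₖ₋₁ + pₖ₋₂ and qₖ = aₖqₖ₋₁ + qₖ₋₂:
  k=0: a=2, p=2, q=1
  k=1: a=2, p=5, q=2
  k=2: a=8, p=42, q=17
  k=3: a=1, p=47, q=19
  k=4: a=2, p=136, q=55
  k=5: a=8, p=1135, q=459

1135/459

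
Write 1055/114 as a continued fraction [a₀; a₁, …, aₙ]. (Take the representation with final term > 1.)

1055 = 9·114 + 29
114 = 3·29 + 27
29 = 1·27 + 2
27 = 13·2 + 1
2 = 2·1 + 0  (stop)
So 1055/114 = [9; 3, 1, 13, 2].

[9; 3, 1, 13, 2]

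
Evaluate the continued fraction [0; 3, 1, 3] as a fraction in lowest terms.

4/15

Using pₖ = aₖpₖ₋₁ + pₖ₋₂ and qₖ = aₖqₖ₋₁ + qₖ₋₂:
  k=0: a=0, p=0, q=1
  k=1: a=3, p=1, q=3
  k=2: a=1, p=1, q=4
  k=3: a=3, p=4, q=15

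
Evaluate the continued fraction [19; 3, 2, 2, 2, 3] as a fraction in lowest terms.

2701/140

Using pₖ = aₖpₖ₋₁ + pₖ₋₂ and qₖ = aₖqₖ₋₁ + qₖ₋₂:
  k=0: a=19, p=19, q=1
  k=1: a=3, p=58, q=3
  k=2: a=2, p=135, q=7
  k=3: a=2, p=328, q=17
  k=4: a=2, p=791, q=41
  k=5: a=3, p=2701, q=140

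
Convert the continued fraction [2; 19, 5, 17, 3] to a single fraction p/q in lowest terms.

10361/5049

Fold from the inside: start with 3/1.
  17 + 1/3 = 52/3
  5 + 3/52 = 263/52
  19 + 52/263 = 5049/263
  2 + 263/5049 = 10361/5049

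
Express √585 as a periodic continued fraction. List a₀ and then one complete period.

a₀ = ⌊√585⌋ = 24.
With m₀=0, d₀=1 and mₖ₊₁ = dₖaₖ − mₖ, dₖ₊₁ = (n − mₖ₊₁²)/dₖ, aₖ₊₁ = ⌊(a₀+mₖ₊₁)/dₖ₊₁⌋:
  k=1: m=24, d=9, a=5
  k=2: m=21, d=16, a=2
  k=3: m=11, d=29, a=1
  k=4: m=18, d=9, a=4
  k=5: m=18, d=29, a=1
  k=6: m=11, d=16, a=2
  k=7: m=21, d=9, a=5
  k=8: m=24, d=1, a=48
d=1 and a=2a₀=48 at k=8, so the next step gives (m, d) = (24, 9) again — its k=1 value — and the period has length 8.

[24; 5, 2, 1, 4, 1, 2, 5, 48]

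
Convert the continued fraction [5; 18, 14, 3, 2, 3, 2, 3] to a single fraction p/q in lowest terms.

246736/48807

Fold from the inside: start with 3/1.
  2 + 1/3 = 7/3
  3 + 3/7 = 24/7
  2 + 7/24 = 55/24
  3 + 24/55 = 189/55
  14 + 55/189 = 2701/189
  18 + 189/2701 = 48807/2701
  5 + 2701/48807 = 246736/48807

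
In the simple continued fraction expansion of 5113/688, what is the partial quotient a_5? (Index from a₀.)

1

5113 = 7·688 + 297   →  a_0 = 7
688 = 2·297 + 94   →  a_1 = 2
297 = 3·94 + 15   →  a_2 = 3
94 = 6·15 + 4   →  a_3 = 6
15 = 3·4 + 3   →  a_4 = 3
4 = 1·3 + 1   →  a_5 = 1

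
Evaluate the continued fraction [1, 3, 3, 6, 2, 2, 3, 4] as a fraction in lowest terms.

6376/4899

Using pₖ = aₖpₖ₋₁ + pₖ₋₂ and qₖ = aₖqₖ₋₁ + qₖ₋₂:
  k=0: a=1, p=1, q=1
  k=1: a=3, p=4, q=3
  k=2: a=3, p=13, q=10
  k=3: a=6, p=82, q=63
  k=4: a=2, p=177, q=136
  k=5: a=2, p=436, q=335
  k=6: a=3, p=1485, q=1141
  k=7: a=4, p=6376, q=4899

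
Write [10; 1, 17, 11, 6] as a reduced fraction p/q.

Using pₖ = aₖpₖ₋₁ + pₖ₋₂ and qₖ = aₖqₖ₋₁ + qₖ₋₂:
  k=0: a=10, p=10, q=1
  k=1: a=1, p=11, q=1
  k=2: a=17, p=197, q=18
  k=3: a=11, p=2178, q=199
  k=4: a=6, p=13265, q=1212

13265/1212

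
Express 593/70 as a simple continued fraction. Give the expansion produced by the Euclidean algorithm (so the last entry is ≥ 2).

593 = 8×70 + 33
70 = 2×33 + 4
33 = 8×4 + 1
4 = 4×1 + 0  (stop)
So 593/70 = [8; 2, 8, 4].

[8; 2, 8, 4]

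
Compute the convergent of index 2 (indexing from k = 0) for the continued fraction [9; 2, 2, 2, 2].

Using pₖ = aₖpₖ₋₁ + pₖ₋₂, qₖ = aₖqₖ₋₁ + qₖ₋₂ (with p₋₁=1, p₋₂=0, q₋₁=0, q₋₂=1):
  k=0: a=9, p=9, q=1
  k=1: a=2, p=19, q=2
  k=2: a=2, p=47, q=5

47/5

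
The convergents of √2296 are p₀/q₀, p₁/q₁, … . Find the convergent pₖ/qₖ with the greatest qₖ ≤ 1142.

54577/1139

√2296 = [47; 1, 10, 1, 94, …] (period length 4).
Convergents:
  p_0/q_0 = 47/1
  p_1/q_1 = 48/1
  p_2/q_2 = 527/11
  p_3/q_3 = 575/12
  p_4/q_4 = 54577/1139
  p_5/q_5 = 55152/1151
q_4 = 1139 ≤ 1142 < 1151 = q_5, so the answer is 54577/1139.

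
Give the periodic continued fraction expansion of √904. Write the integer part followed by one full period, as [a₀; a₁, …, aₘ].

[30; 15, 60]

a₀ = ⌊√904⌋ = 30.
With m₀=0, d₀=1 and mₖ₊₁ = dₖaₖ − mₖ, dₖ₊₁ = (n − mₖ₊₁²)/dₖ, aₖ₊₁ = ⌊(a₀+mₖ₊₁)/dₖ₊₁⌋:
  k=1: m=30, d=4, a=15
  k=2: m=30, d=1, a=60
d=1 and a=2a₀=60 at k=2, so the next step gives (m, d) = (30, 4) again — its k=1 value — and the period has length 2.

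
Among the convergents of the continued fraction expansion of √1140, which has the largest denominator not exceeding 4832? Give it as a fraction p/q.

162303/4807

√1140 = [33; 1, 3, 4, 3, 1, 66, …] (period length 6).
Convergents:
  p_0/q_0 = 33/1
  p_1/q_1 = 34/1
  p_2/q_2 = 135/4
  p_3/q_3 = 574/17
  p_4/q_4 = 1857/55
  p_5/q_5 = 2431/72
  p_6/q_6 = 162303/4807
  p_7/q_7 = 164734/4879
q_6 = 4807 ≤ 4832 < 4879 = q_7, so the answer is 162303/4807.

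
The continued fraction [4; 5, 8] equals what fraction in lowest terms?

172/41

Using pₖ = aₖpₖ₋₁ + pₖ₋₂ and qₖ = aₖqₖ₋₁ + qₖ₋₂:
  k=0: a=4, p=4, q=1
  k=1: a=5, p=21, q=5
  k=2: a=8, p=172, q=41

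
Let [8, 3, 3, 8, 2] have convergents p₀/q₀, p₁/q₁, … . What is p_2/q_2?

Using pₖ = aₖpₖ₋₁ + pₖ₋₂, qₖ = aₖqₖ₋₁ + qₖ₋₂ (with p₋₁=1, p₋₂=0, q₋₁=0, q₋₂=1):
  k=0: a=8, p=8, q=1
  k=1: a=3, p=25, q=3
  k=2: a=3, p=83, q=10

83/10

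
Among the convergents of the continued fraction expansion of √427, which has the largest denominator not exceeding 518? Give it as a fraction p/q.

7687/372

√427 = [20; 1, 1, 1, 40, …] (period length 4).
Convergents:
  p_0/q_0 = 20/1
  p_1/q_1 = 21/1
  p_2/q_2 = 41/2
  p_3/q_3 = 62/3
  p_4/q_4 = 2521/122
  p_5/q_5 = 2583/125
  p_6/q_6 = 5104/247
  p_7/q_7 = 7687/372
  p_8/q_8 = 312584/15127
q_7 = 372 ≤ 518 < 15127 = q_8, so the answer is 7687/372.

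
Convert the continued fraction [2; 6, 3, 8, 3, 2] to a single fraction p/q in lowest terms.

Fold from the inside: start with 2/1.
  3 + 1/2 = 7/2
  8 + 2/7 = 58/7
  3 + 7/58 = 181/58
  6 + 58/181 = 1144/181
  2 + 181/1144 = 2469/1144

2469/1144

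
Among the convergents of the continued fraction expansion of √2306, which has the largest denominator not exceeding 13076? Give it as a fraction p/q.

221328/4609

√2306 = [48; 48, 96, …] (period length 2).
Convergents:
  p_0/q_0 = 48/1
  p_1/q_1 = 2305/48
  p_2/q_2 = 221328/4609
  p_3/q_3 = 10626049/221280
q_2 = 4609 ≤ 13076 < 221280 = q_3, so the answer is 221328/4609.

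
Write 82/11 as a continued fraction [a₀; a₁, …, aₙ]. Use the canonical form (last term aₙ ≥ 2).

82 = 7×11 + 5
11 = 2×5 + 1
5 = 5×1 + 0  (stop)
So 82/11 = [7; 2, 5].

[7; 2, 5]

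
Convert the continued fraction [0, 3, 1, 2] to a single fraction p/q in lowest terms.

Using pₖ = aₖpₖ₋₁ + pₖ₋₂ and qₖ = aₖqₖ₋₁ + qₖ₋₂:
  k=0: a=0, p=0, q=1
  k=1: a=3, p=1, q=3
  k=2: a=1, p=1, q=4
  k=3: a=2, p=3, q=11

3/11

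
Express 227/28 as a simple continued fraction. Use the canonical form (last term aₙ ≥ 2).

227 = 8·28 + 3
28 = 9·3 + 1
3 = 3·1 + 0  (stop)
So 227/28 = [8; 9, 3].

[8; 9, 3]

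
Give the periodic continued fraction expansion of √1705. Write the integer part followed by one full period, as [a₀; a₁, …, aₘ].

[41; 3, 2, 3, 82]

a₀ = ⌊√1705⌋ = 41.
With m₀=0, d₀=1 and mₖ₊₁ = dₖaₖ − mₖ, dₖ₊₁ = (n − mₖ₊₁²)/dₖ, aₖ₊₁ = ⌊(a₀+mₖ₊₁)/dₖ₊₁⌋:
  k=1: m=41, d=24, a=3
  k=2: m=31, d=31, a=2
  k=3: m=31, d=24, a=3
  k=4: m=41, d=1, a=82
d=1 and a=2a₀=82 at k=4, so the next step gives (m, d) = (41, 24) again — its k=1 value — and the period has length 4.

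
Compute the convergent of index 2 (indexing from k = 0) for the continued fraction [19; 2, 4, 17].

175/9

Using pₖ = aₖpₖ₋₁ + pₖ₋₂, qₖ = aₖqₖ₋₁ + qₖ₋₂ (with p₋₁=1, p₋₂=0, q₋₁=0, q₋₂=1):
  k=0: a=19, p=19, q=1
  k=1: a=2, p=39, q=2
  k=2: a=4, p=175, q=9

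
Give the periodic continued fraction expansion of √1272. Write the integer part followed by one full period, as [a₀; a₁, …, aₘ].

[35; 1, 1, 1, 70]

a₀ = ⌊√1272⌋ = 35.
With m₀=0, d₀=1 and mₖ₊₁ = dₖaₖ − mₖ, dₖ₊₁ = (n − mₖ₊₁²)/dₖ, aₖ₊₁ = ⌊(a₀+mₖ₊₁)/dₖ₊₁⌋:
  k=1: m=35, d=47, a=1
  k=2: m=12, d=24, a=1
  k=3: m=12, d=47, a=1
  k=4: m=35, d=1, a=70
d=1 and a=2a₀=70 at k=4, so the next step gives (m, d) = (35, 47) again — its k=1 value — and the period has length 4.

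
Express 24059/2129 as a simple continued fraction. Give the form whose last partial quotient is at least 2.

24059 = 11×2129 + 640
2129 = 3×640 + 209
640 = 3×209 + 13
209 = 16×13 + 1
13 = 13×1 + 0  (stop)
So 24059/2129 = [11; 3, 3, 16, 13].

[11; 3, 3, 16, 13]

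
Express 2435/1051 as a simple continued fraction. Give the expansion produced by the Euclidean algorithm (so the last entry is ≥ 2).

2435 = 2·1051 + 333
1051 = 3·333 + 52
333 = 6·52 + 21
52 = 2·21 + 10
21 = 2·10 + 1
10 = 10·1 + 0  (stop)
So 2435/1051 = [2; 3, 6, 2, 2, 10].

[2; 3, 6, 2, 2, 10]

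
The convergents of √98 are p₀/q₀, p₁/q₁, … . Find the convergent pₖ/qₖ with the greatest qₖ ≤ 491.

1970/199

√98 = [9; 1, 8, 1, 18, …] (period length 4).
Convergents:
  p_0/q_0 = 9/1
  p_1/q_1 = 10/1
  p_2/q_2 = 89/9
  p_3/q_3 = 99/10
  p_4/q_4 = 1871/189
  p_5/q_5 = 1970/199
  p_6/q_6 = 17631/1781
q_5 = 199 ≤ 491 < 1781 = q_6, so the answer is 1970/199.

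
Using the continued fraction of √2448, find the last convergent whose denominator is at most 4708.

214385/4333

√2448 = [49; 2, 10, 2, 98, …] (period length 4).
Convergents:
  p_0/q_0 = 49/1
  p_1/q_1 = 99/2
  p_2/q_2 = 1039/21
  p_3/q_3 = 2177/44
  p_4/q_4 = 214385/4333
  p_5/q_5 = 430947/8710
q_4 = 4333 ≤ 4708 < 8710 = q_5, so the answer is 214385/4333.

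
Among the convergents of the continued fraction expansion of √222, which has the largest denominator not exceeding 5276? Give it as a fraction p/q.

√222 = [14; 1, 8, 1, 28, …] (period length 4).
Convergents:
  p_0/q_0 = 14/1
  p_1/q_1 = 15/1
  p_2/q_2 = 134/9
  p_3/q_3 = 149/10
  p_4/q_4 = 4306/289
  p_5/q_5 = 4455/299
  p_6/q_6 = 39946/2681
  p_7/q_7 = 44401/2980
  p_8/q_8 = 1283174/86121
q_7 = 2980 ≤ 5276 < 86121 = q_8, so the answer is 44401/2980.

44401/2980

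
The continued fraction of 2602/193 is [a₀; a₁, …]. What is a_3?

3

2602 = 13·193 + 93   →  a_0 = 13
193 = 2·93 + 7   →  a_1 = 2
93 = 13·7 + 2   →  a_2 = 13
7 = 3·2 + 1   →  a_3 = 3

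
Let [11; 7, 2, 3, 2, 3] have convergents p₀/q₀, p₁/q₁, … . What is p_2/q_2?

Using pₖ = aₖpₖ₋₁ + pₖ₋₂, qₖ = aₖqₖ₋₁ + qₖ₋₂ (with p₋₁=1, p₋₂=0, q₋₁=0, q₋₂=1):
  k=0: a=11, p=11, q=1
  k=1: a=7, p=78, q=7
  k=2: a=2, p=167, q=15

167/15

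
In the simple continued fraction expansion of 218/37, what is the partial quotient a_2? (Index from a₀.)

8

218 = 5·37 + 33   →  a_0 = 5
37 = 1·33 + 4   →  a_1 = 1
33 = 8·4 + 1   →  a_2 = 8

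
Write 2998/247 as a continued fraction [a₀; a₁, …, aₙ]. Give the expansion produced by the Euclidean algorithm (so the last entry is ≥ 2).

[12; 7, 3, 1, 3, 2]

2998 = 12×247 + 34
247 = 7×34 + 9
34 = 3×9 + 7
9 = 1×7 + 2
7 = 3×2 + 1
2 = 2×1 + 0  (stop)
So 2998/247 = [12; 7, 3, 1, 3, 2].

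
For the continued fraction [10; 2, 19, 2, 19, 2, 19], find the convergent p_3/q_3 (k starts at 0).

Using pₖ = aₖpₖ₋₁ + pₖ₋₂, qₖ = aₖqₖ₋₁ + qₖ₋₂ (with p₋₁=1, p₋₂=0, q₋₁=0, q₋₂=1):
  k=0: a=10, p=10, q=1
  k=1: a=2, p=21, q=2
  k=2: a=19, p=409, q=39
  k=3: a=2, p=839, q=80

839/80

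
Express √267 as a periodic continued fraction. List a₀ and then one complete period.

a₀ = ⌊√267⌋ = 16.
With m₀=0, d₀=1 and mₖ₊₁ = dₖaₖ − mₖ, dₖ₊₁ = (n − mₖ₊₁²)/dₖ, aₖ₊₁ = ⌊(a₀+mₖ₊₁)/dₖ₊₁⌋:
  k=1: m=16, d=11, a=2
  k=2: m=6, d=21, a=1
  k=3: m=15, d=2, a=15
  k=4: m=15, d=21, a=1
  k=5: m=6, d=11, a=2
  k=6: m=16, d=1, a=32
d=1 and a=2a₀=32 at k=6, so the next step gives (m, d) = (16, 11) again — its k=1 value — and the period has length 6.

[16; 2, 1, 15, 1, 2, 32]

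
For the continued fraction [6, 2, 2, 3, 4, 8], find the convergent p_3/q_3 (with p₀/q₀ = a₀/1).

109/17

Using pₖ = aₖpₖ₋₁ + pₖ₋₂, qₖ = aₖqₖ₋₁ + qₖ₋₂ (with p₋₁=1, p₋₂=0, q₋₁=0, q₋₂=1):
  k=0: a=6, p=6, q=1
  k=1: a=2, p=13, q=2
  k=2: a=2, p=32, q=5
  k=3: a=3, p=109, q=17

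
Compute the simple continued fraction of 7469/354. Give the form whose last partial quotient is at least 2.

7469 = 21·354 + 35
354 = 10·35 + 4
35 = 8·4 + 3
4 = 1·3 + 1
3 = 3·1 + 0  (stop)
So 7469/354 = [21; 10, 8, 1, 3].

[21; 10, 8, 1, 3]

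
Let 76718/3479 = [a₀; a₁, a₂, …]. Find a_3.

76718 = 22·3479 + 180   →  a_0 = 22
3479 = 19·180 + 59   →  a_1 = 19
180 = 3·59 + 3   →  a_2 = 3
59 = 19·3 + 2   →  a_3 = 19

19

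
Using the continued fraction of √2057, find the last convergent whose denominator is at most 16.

635/14

√2057 = [45; 2, 1, 4, 1, 2, 90, …] (period length 6).
Convergents:
  p_0/q_0 = 45/1
  p_1/q_1 = 91/2
  p_2/q_2 = 136/3
  p_3/q_3 = 635/14
  p_4/q_4 = 771/17
q_3 = 14 ≤ 16 < 17 = q_4, so the answer is 635/14.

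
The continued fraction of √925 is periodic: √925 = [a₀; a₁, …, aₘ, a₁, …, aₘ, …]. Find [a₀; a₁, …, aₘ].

a₀ = ⌊√925⌋ = 30.
With m₀=0, d₀=1 and mₖ₊₁ = dₖaₖ − mₖ, dₖ₊₁ = (n − mₖ₊₁²)/dₖ, aₖ₊₁ = ⌊(a₀+mₖ₊₁)/dₖ₊₁⌋:
  k=1: m=30, d=25, a=2
  k=2: m=20, d=21, a=2
  k=3: m=22, d=21, a=2
  k=4: m=20, d=25, a=2
  k=5: m=30, d=1, a=60
d=1 and a=2a₀=60 at k=5, so the next step gives (m, d) = (30, 25) again — its k=1 value — and the period has length 5.

[30; 2, 2, 2, 2, 60]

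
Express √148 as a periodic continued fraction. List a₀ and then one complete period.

a₀ = ⌊√148⌋ = 12.
With m₀=0, d₀=1 and mₖ₊₁ = dₖaₖ − mₖ, dₖ₊₁ = (n − mₖ₊₁²)/dₖ, aₖ₊₁ = ⌊(a₀+mₖ₊₁)/dₖ₊₁⌋:
  k=1: m=12, d=4, a=6
  k=2: m=12, d=1, a=24
d=1 and a=2a₀=24 at k=2, so the next step gives (m, d) = (12, 4) again — its k=1 value — and the period has length 2.

[12; 6, 24]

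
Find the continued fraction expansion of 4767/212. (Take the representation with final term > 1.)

[22; 2, 17, 6]

4767 = 22·212 + 103
212 = 2·103 + 6
103 = 17·6 + 1
6 = 6·1 + 0  (stop)
So 4767/212 = [22; 2, 17, 6].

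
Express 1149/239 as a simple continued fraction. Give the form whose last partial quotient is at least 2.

1149 = 4·239 + 193
239 = 1·193 + 46
193 = 4·46 + 9
46 = 5·9 + 1
9 = 9·1 + 0  (stop)
So 1149/239 = [4; 1, 4, 5, 9].

[4; 1, 4, 5, 9]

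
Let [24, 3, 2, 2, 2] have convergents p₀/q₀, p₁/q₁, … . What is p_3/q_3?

413/17

Using pₖ = aₖpₖ₋₁ + pₖ₋₂, qₖ = aₖqₖ₋₁ + qₖ₋₂ (with p₋₁=1, p₋₂=0, q₋₁=0, q₋₂=1):
  k=0: a=24, p=24, q=1
  k=1: a=3, p=73, q=3
  k=2: a=2, p=170, q=7
  k=3: a=2, p=413, q=17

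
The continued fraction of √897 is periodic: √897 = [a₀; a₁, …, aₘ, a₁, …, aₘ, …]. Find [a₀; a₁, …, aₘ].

[29; 1, 18, 1, 58]

a₀ = ⌊√897⌋ = 29.
With m₀=0, d₀=1 and mₖ₊₁ = dₖaₖ − mₖ, dₖ₊₁ = (n − mₖ₊₁²)/dₖ, aₖ₊₁ = ⌊(a₀+mₖ₊₁)/dₖ₊₁⌋:
  k=1: m=29, d=56, a=1
  k=2: m=27, d=3, a=18
  k=3: m=27, d=56, a=1
  k=4: m=29, d=1, a=58
d=1 and a=2a₀=58 at k=4, so the next step gives (m, d) = (29, 56) again — its k=1 value — and the period has length 4.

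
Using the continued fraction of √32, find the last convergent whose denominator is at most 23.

√32 = [5; 1, 1, 1, 10, …] (period length 4).
Convergents:
  p_0/q_0 = 5/1
  p_1/q_1 = 6/1
  p_2/q_2 = 11/2
  p_3/q_3 = 17/3
  p_4/q_4 = 181/32
q_3 = 3 ≤ 23 < 32 = q_4, so the answer is 17/3.

17/3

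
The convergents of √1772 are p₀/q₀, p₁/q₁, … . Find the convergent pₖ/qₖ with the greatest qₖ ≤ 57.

√1772 = [42; 10, 1, 1, 20, 1, 1, 10, 84, …] (period length 8).
Convergents:
  p_0/q_0 = 42/1
  p_1/q_1 = 421/10
  p_2/q_2 = 463/11
  p_3/q_3 = 884/21
  p_4/q_4 = 18143/431
q_3 = 21 ≤ 57 < 431 = q_4, so the answer is 884/21.

884/21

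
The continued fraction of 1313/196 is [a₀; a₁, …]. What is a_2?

2

1313 = 6·196 + 137   →  a_0 = 6
196 = 1·137 + 59   →  a_1 = 1
137 = 2·59 + 19   →  a_2 = 2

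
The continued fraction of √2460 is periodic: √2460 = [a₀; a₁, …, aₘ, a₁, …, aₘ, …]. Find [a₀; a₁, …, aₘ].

[49; 1, 1, 2, 24, 2, 1, 1, 98]

a₀ = ⌊√2460⌋ = 49.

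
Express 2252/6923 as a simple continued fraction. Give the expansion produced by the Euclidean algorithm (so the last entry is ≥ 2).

[0; 3, 13, 2, 16, 5]

2252 = 0×6923 + 2252
6923 = 3×2252 + 167
2252 = 13×167 + 81
167 = 2×81 + 5
81 = 16×5 + 1
5 = 5×1 + 0  (stop)
So 2252/6923 = [0; 3, 13, 2, 16, 5].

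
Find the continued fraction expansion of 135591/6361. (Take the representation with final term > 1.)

135591 = 21×6361 + 2010
6361 = 3×2010 + 331
2010 = 6×331 + 24
331 = 13×24 + 19
24 = 1×19 + 5
19 = 3×5 + 4
5 = 1×4 + 1
4 = 4×1 + 0  (stop)
So 135591/6361 = [21; 3, 6, 13, 1, 3, 1, 4].

[21; 3, 6, 13, 1, 3, 1, 4]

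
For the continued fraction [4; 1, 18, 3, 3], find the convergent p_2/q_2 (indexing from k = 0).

Using pₖ = aₖpₖ₋₁ + pₖ₋₂, qₖ = aₖqₖ₋₁ + qₖ₋₂ (with p₋₁=1, p₋₂=0, q₋₁=0, q₋₂=1):
  k=0: a=4, p=4, q=1
  k=1: a=1, p=5, q=1
  k=2: a=18, p=94, q=19

94/19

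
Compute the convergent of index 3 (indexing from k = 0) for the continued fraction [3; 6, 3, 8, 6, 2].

499/158

Using pₖ = aₖpₖ₋₁ + pₖ₋₂, qₖ = aₖqₖ₋₁ + qₖ₋₂ (with p₋₁=1, p₋₂=0, q₋₁=0, q₋₂=1):
  k=0: a=3, p=3, q=1
  k=1: a=6, p=19, q=6
  k=2: a=3, p=60, q=19
  k=3: a=8, p=499, q=158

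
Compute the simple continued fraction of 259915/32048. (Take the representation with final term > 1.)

259915 = 8·32048 + 3531
32048 = 9·3531 + 269
3531 = 13·269 + 34
269 = 7·34 + 31
34 = 1·31 + 3
31 = 10·3 + 1
3 = 3·1 + 0  (stop)
So 259915/32048 = [8; 9, 13, 7, 1, 10, 3].

[8; 9, 13, 7, 1, 10, 3]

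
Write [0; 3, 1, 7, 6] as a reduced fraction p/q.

49/190

Using pₖ = aₖpₖ₋₁ + pₖ₋₂ and qₖ = aₖqₖ₋₁ + qₖ₋₂:
  k=0: a=0, p=0, q=1
  k=1: a=3, p=1, q=3
  k=2: a=1, p=1, q=4
  k=3: a=7, p=8, q=31
  k=4: a=6, p=49, q=190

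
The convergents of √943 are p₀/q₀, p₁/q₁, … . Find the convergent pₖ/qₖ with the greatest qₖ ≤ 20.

522/17

√943 = [30; 1, 2, 2, 2, 1, 60, …] (period length 6).
Convergents:
  p_0/q_0 = 30/1
  p_1/q_1 = 31/1
  p_2/q_2 = 92/3
  p_3/q_3 = 215/7
  p_4/q_4 = 522/17
  p_5/q_5 = 737/24
q_4 = 17 ≤ 20 < 24 = q_5, so the answer is 522/17.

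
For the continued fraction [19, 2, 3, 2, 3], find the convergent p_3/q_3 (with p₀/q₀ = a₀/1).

Using pₖ = aₖpₖ₋₁ + pₖ₋₂, qₖ = aₖqₖ₋₁ + qₖ₋₂ (with p₋₁=1, p₋₂=0, q₋₁=0, q₋₂=1):
  k=0: a=19, p=19, q=1
  k=1: a=2, p=39, q=2
  k=2: a=3, p=136, q=7
  k=3: a=2, p=311, q=16

311/16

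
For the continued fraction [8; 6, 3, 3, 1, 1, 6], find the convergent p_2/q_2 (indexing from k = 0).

Using pₖ = aₖpₖ₋₁ + pₖ₋₂, qₖ = aₖqₖ₋₁ + qₖ₋₂ (with p₋₁=1, p₋₂=0, q₋₁=0, q₋₂=1):
  k=0: a=8, p=8, q=1
  k=1: a=6, p=49, q=6
  k=2: a=3, p=155, q=19

155/19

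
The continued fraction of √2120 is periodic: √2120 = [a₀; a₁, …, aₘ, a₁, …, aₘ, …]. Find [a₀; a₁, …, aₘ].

[46; 23, 92]

a₀ = ⌊√2120⌋ = 46.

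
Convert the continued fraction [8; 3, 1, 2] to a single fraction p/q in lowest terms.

Using pₖ = aₖpₖ₋₁ + pₖ₋₂ and qₖ = aₖqₖ₋₁ + qₖ₋₂:
  k=0: a=8, p=8, q=1
  k=1: a=3, p=25, q=3
  k=2: a=1, p=33, q=4
  k=3: a=2, p=91, q=11

91/11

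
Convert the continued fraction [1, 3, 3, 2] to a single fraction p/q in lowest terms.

30/23

Using pₖ = aₖpₖ₋₁ + pₖ₋₂ and qₖ = aₖqₖ₋₁ + qₖ₋₂:
  k=0: a=1, p=1, q=1
  k=1: a=3, p=4, q=3
  k=2: a=3, p=13, q=10
  k=3: a=2, p=30, q=23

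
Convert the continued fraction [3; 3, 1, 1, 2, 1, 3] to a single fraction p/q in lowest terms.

305/93

Using pₖ = aₖpₖ₋₁ + pₖ₋₂ and qₖ = aₖqₖ₋₁ + qₖ₋₂:
  k=0: a=3, p=3, q=1
  k=1: a=3, p=10, q=3
  k=2: a=1, p=13, q=4
  k=3: a=1, p=23, q=7
  k=4: a=2, p=59, q=18
  k=5: a=1, p=82, q=25
  k=6: a=3, p=305, q=93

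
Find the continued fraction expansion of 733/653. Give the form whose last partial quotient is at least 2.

[1; 8, 6, 6, 2]

733 = 1·653 + 80
653 = 8·80 + 13
80 = 6·13 + 2
13 = 6·2 + 1
2 = 2·1 + 0  (stop)
So 733/653 = [1; 8, 6, 6, 2].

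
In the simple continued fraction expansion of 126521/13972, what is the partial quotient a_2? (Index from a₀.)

126521 = 9·13972 + 773   →  a_0 = 9
13972 = 18·773 + 58   →  a_1 = 18
773 = 13·58 + 19   →  a_2 = 13

13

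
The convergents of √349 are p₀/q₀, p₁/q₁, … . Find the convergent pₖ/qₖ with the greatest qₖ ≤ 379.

6277/336

√349 = [18; 1, 2, 7, 7, 2, 1, 36, …] (period length 7).
Convergents:
  p_0/q_0 = 18/1
  p_1/q_1 = 19/1
  p_2/q_2 = 56/3
  p_3/q_3 = 411/22
  p_4/q_4 = 2933/157
  p_5/q_5 = 6277/336
  p_6/q_6 = 9210/493
q_5 = 336 ≤ 379 < 493 = q_6, so the answer is 6277/336.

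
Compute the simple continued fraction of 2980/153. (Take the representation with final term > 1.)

2980 = 19*153 + 73
153 = 2*73 + 7
73 = 10*7 + 3
7 = 2*3 + 1
3 = 3*1 + 0  (stop)
So 2980/153 = [19; 2, 10, 2, 3].

[19; 2, 10, 2, 3]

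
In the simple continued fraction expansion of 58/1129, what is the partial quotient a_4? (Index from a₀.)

58 = 0·1129 + 58   →  a_0 = 0
1129 = 19·58 + 27   →  a_1 = 19
58 = 2·27 + 4   →  a_2 = 2
27 = 6·4 + 3   →  a_3 = 6
4 = 1·3 + 1   →  a_4 = 1

1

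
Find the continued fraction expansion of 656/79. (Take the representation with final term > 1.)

[8; 3, 3, 2, 3]

656 = 8×79 + 24
79 = 3×24 + 7
24 = 3×7 + 3
7 = 2×3 + 1
3 = 3×1 + 0  (stop)
So 656/79 = [8; 3, 3, 2, 3].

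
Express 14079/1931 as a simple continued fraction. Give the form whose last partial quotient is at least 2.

[7; 3, 2, 3, 2, 2, 14]

14079 = 7*1931 + 562
1931 = 3*562 + 245
562 = 2*245 + 72
245 = 3*72 + 29
72 = 2*29 + 14
29 = 2*14 + 1
14 = 14*1 + 0  (stop)
So 14079/1931 = [7; 3, 2, 3, 2, 2, 14].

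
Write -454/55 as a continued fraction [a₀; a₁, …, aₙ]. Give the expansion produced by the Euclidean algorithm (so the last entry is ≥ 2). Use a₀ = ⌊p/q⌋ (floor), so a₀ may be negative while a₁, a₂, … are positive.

[-9; 1, 2, 1, 13]

-454 = -9*55 + 41
55 = 1*41 + 14
41 = 2*14 + 13
14 = 1*13 + 1
13 = 13*1 + 0  (stop)
So -454/55 = [-9; 1, 2, 1, 13].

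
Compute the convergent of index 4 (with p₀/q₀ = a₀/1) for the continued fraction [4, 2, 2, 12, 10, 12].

2752/625

Using pₖ = aₖpₖ₋₁ + pₖ₋₂, qₖ = aₖqₖ₋₁ + qₖ₋₂ (with p₋₁=1, p₋₂=0, q₋₁=0, q₋₂=1):
  k=0: a=4, p=4, q=1
  k=1: a=2, p=9, q=2
  k=2: a=2, p=22, q=5
  k=3: a=12, p=273, q=62
  k=4: a=10, p=2752, q=625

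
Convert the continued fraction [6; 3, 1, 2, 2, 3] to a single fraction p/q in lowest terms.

558/89

Using pₖ = aₖpₖ₋₁ + pₖ₋₂ and qₖ = aₖqₖ₋₁ + qₖ₋₂:
  k=0: a=6, p=6, q=1
  k=1: a=3, p=19, q=3
  k=2: a=1, p=25, q=4
  k=3: a=2, p=69, q=11
  k=4: a=2, p=163, q=26
  k=5: a=3, p=558, q=89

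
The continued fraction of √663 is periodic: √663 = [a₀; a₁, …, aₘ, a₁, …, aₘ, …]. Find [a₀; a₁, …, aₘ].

a₀ = ⌊√663⌋ = 25.
With m₀=0, d₀=1 and mₖ₊₁ = dₖaₖ − mₖ, dₖ₊₁ = (n − mₖ₊₁²)/dₖ, aₖ₊₁ = ⌊(a₀+mₖ₊₁)/dₖ₊₁⌋:
  k=1: m=25, d=38, a=1
  k=2: m=13, d=13, a=2
  k=3: m=13, d=38, a=1
  k=4: m=25, d=1, a=50
d=1 and a=2a₀=50 at k=4, so the next step gives (m, d) = (25, 38) again — its k=1 value — and the period has length 4.

[25; 1, 2, 1, 50]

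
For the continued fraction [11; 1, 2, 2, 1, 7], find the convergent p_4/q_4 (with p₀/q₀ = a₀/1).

Using pₖ = aₖpₖ₋₁ + pₖ₋₂, qₖ = aₖqₖ₋₁ + qₖ₋₂ (with p₋₁=1, p₋₂=0, q₋₁=0, q₋₂=1):
  k=0: a=11, p=11, q=1
  k=1: a=1, p=12, q=1
  k=2: a=2, p=35, q=3
  k=3: a=2, p=82, q=7
  k=4: a=1, p=117, q=10

117/10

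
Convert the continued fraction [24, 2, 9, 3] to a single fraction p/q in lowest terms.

1444/59

Using pₖ = aₖpₖ₋₁ + pₖ₋₂ and qₖ = aₖqₖ₋₁ + qₖ₋₂:
  k=0: a=24, p=24, q=1
  k=1: a=2, p=49, q=2
  k=2: a=9, p=465, q=19
  k=3: a=3, p=1444, q=59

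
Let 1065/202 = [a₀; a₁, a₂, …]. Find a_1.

1065 = 5·202 + 55   →  a_0 = 5
202 = 3·55 + 37   →  a_1 = 3

3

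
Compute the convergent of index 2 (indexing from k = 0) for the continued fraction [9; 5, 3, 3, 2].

Using pₖ = aₖpₖ₋₁ + pₖ₋₂, qₖ = aₖqₖ₋₁ + qₖ₋₂ (with p₋₁=1, p₋₂=0, q₋₁=0, q₋₂=1):
  k=0: a=9, p=9, q=1
  k=1: a=5, p=46, q=5
  k=2: a=3, p=147, q=16

147/16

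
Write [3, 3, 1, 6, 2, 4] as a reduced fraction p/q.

844/259

Fold from the inside: start with 4/1.
  2 + 1/4 = 9/4
  6 + 4/9 = 58/9
  1 + 9/58 = 67/58
  3 + 58/67 = 259/67
  3 + 67/259 = 844/259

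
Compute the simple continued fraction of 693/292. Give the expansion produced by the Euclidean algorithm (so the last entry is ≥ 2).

693 = 2·292 + 109
292 = 2·109 + 74
109 = 1·74 + 35
74 = 2·35 + 4
35 = 8·4 + 3
4 = 1·3 + 1
3 = 3·1 + 0  (stop)
So 693/292 = [2; 2, 1, 2, 8, 1, 3].

[2; 2, 1, 2, 8, 1, 3]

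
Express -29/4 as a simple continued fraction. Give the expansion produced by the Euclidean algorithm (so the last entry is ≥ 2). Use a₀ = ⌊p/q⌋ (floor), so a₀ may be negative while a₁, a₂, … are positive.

[-8; 1, 3]

-29 = -8×4 + 3
4 = 1×3 + 1
3 = 3×1 + 0  (stop)
So -29/4 = [-8; 1, 3].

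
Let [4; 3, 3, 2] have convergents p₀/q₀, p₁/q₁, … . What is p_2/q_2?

43/10

Using pₖ = aₖpₖ₋₁ + pₖ₋₂, qₖ = aₖqₖ₋₁ + qₖ₋₂ (with p₋₁=1, p₋₂=0, q₋₁=0, q₋₂=1):
  k=0: a=4, p=4, q=1
  k=1: a=3, p=13, q=3
  k=2: a=3, p=43, q=10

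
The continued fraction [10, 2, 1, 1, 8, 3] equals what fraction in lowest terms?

1393/134

Using pₖ = aₖpₖ₋₁ + pₖ₋₂ and qₖ = aₖqₖ₋₁ + qₖ₋₂:
  k=0: a=10, p=10, q=1
  k=1: a=2, p=21, q=2
  k=2: a=1, p=31, q=3
  k=3: a=1, p=52, q=5
  k=4: a=8, p=447, q=43
  k=5: a=3, p=1393, q=134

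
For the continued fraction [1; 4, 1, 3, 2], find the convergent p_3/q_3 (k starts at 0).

23/19

Using pₖ = aₖpₖ₋₁ + pₖ₋₂, qₖ = aₖqₖ₋₁ + qₖ₋₂ (with p₋₁=1, p₋₂=0, q₋₁=0, q₋₂=1):
  k=0: a=1, p=1, q=1
  k=1: a=4, p=5, q=4
  k=2: a=1, p=6, q=5
  k=3: a=3, p=23, q=19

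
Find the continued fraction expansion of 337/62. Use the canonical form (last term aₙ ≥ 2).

[5; 2, 3, 2, 1, 2]

337 = 5*62 + 27
62 = 2*27 + 8
27 = 3*8 + 3
8 = 2*3 + 2
3 = 1*2 + 1
2 = 2*1 + 0  (stop)
So 337/62 = [5; 2, 3, 2, 1, 2].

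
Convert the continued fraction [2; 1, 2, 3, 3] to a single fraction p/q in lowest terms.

Using pₖ = aₖpₖ₋₁ + pₖ₋₂ and qₖ = aₖqₖ₋₁ + qₖ₋₂:
  k=0: a=2, p=2, q=1
  k=1: a=1, p=3, q=1
  k=2: a=2, p=8, q=3
  k=3: a=3, p=27, q=10
  k=4: a=3, p=89, q=33

89/33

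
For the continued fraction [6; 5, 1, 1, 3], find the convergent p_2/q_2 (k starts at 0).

Using pₖ = aₖpₖ₋₁ + pₖ₋₂, qₖ = aₖqₖ₋₁ + qₖ₋₂ (with p₋₁=1, p₋₂=0, q₋₁=0, q₋₂=1):
  k=0: a=6, p=6, q=1
  k=1: a=5, p=31, q=5
  k=2: a=1, p=37, q=6

37/6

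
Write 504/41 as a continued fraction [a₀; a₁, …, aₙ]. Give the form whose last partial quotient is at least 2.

504 = 12·41 + 12
41 = 3·12 + 5
12 = 2·5 + 2
5 = 2·2 + 1
2 = 2·1 + 0  (stop)
So 504/41 = [12; 3, 2, 2, 2].

[12; 3, 2, 2, 2]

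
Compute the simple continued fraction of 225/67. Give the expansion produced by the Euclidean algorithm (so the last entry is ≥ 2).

[3; 2, 1, 3, 1, 4]

225 = 3*67 + 24
67 = 2*24 + 19
24 = 1*19 + 5
19 = 3*5 + 4
5 = 1*4 + 1
4 = 4*1 + 0  (stop)
So 225/67 = [3; 2, 1, 3, 1, 4].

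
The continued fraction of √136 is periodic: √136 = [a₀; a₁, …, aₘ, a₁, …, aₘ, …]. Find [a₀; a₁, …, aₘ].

[11; 1, 1, 1, 22]

a₀ = ⌊√136⌋ = 11.
With m₀=0, d₀=1 and mₖ₊₁ = dₖaₖ − mₖ, dₖ₊₁ = (n − mₖ₊₁²)/dₖ, aₖ₊₁ = ⌊(a₀+mₖ₊₁)/dₖ₊₁⌋:
  k=1: m=11, d=15, a=1
  k=2: m=4, d=8, a=1
  k=3: m=4, d=15, a=1
  k=4: m=11, d=1, a=22
d=1 and a=2a₀=22 at k=4, so the next step gives (m, d) = (11, 15) again — its k=1 value — and the period has length 4.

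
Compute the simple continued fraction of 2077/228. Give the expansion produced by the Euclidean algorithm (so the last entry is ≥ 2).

2077 = 9·228 + 25
228 = 9·25 + 3
25 = 8·3 + 1
3 = 3·1 + 0  (stop)
So 2077/228 = [9; 9, 8, 3].

[9; 9, 8, 3]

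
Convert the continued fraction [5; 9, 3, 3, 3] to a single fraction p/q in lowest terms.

Fold from the inside: start with 3/1.
  3 + 1/3 = 10/3
  3 + 3/10 = 33/10
  9 + 10/33 = 307/33
  5 + 33/307 = 1568/307

1568/307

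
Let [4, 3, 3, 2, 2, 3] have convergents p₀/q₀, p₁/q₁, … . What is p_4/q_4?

241/56

Using pₖ = aₖpₖ₋₁ + pₖ₋₂, qₖ = aₖqₖ₋₁ + qₖ₋₂ (with p₋₁=1, p₋₂=0, q₋₁=0, q₋₂=1):
  k=0: a=4, p=4, q=1
  k=1: a=3, p=13, q=3
  k=2: a=3, p=43, q=10
  k=3: a=2, p=99, q=23
  k=4: a=2, p=241, q=56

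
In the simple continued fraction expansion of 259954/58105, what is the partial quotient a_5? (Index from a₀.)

259954 = 4·58105 + 27534   →  a_0 = 4
58105 = 2·27534 + 3037   →  a_1 = 2
27534 = 9·3037 + 201   →  a_2 = 9
3037 = 15·201 + 22   →  a_3 = 15
201 = 9·22 + 3   →  a_4 = 9
22 = 7·3 + 1   →  a_5 = 7

7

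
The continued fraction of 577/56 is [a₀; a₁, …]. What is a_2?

3

577 = 10·56 + 17   →  a_0 = 10
56 = 3·17 + 5   →  a_1 = 3
17 = 3·5 + 2   →  a_2 = 3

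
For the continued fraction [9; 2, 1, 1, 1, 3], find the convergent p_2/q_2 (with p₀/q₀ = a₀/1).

28/3

Using pₖ = aₖpₖ₋₁ + pₖ₋₂, qₖ = aₖqₖ₋₁ + qₖ₋₂ (with p₋₁=1, p₋₂=0, q₋₁=0, q₋₂=1):
  k=0: a=9, p=9, q=1
  k=1: a=2, p=19, q=2
  k=2: a=1, p=28, q=3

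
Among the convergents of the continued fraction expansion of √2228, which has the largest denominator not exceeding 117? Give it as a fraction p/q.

5381/114

√2228 = [47; 4, 1, 22, 1, 4, 94, …] (period length 6).
Convergents:
  p_0/q_0 = 47/1
  p_1/q_1 = 189/4
  p_2/q_2 = 236/5
  p_3/q_3 = 5381/114
  p_4/q_4 = 5617/119
q_3 = 114 ≤ 117 < 119 = q_4, so the answer is 5381/114.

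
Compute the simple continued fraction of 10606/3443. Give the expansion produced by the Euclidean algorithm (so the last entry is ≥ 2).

10606 = 3×3443 + 277
3443 = 12×277 + 119
277 = 2×119 + 39
119 = 3×39 + 2
39 = 19×2 + 1
2 = 2×1 + 0  (stop)
So 10606/3443 = [3; 12, 2, 3, 19, 2].

[3; 12, 2, 3, 19, 2]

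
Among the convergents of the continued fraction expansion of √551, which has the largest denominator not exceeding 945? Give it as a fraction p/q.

√551 = [23; 2, 8, 1, 8, 2, 46, …] (period length 6).
Convergents:
  p_0/q_0 = 23/1
  p_1/q_1 = 47/2
  p_2/q_2 = 399/17
  p_3/q_3 = 446/19
  p_4/q_4 = 3967/169
  p_5/q_5 = 8380/357
  p_6/q_6 = 389447/16591
q_5 = 357 ≤ 945 < 16591 = q_6, so the answer is 8380/357.

8380/357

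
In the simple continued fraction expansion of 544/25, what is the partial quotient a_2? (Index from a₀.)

544 = 21·25 + 19   →  a_0 = 21
25 = 1·19 + 6   →  a_1 = 1
19 = 3·6 + 1   →  a_2 = 3

3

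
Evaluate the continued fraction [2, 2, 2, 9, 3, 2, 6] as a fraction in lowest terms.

Using pₖ = aₖpₖ₋₁ + pₖ₋₂ and qₖ = aₖqₖ₋₁ + qₖ₋₂:
  k=0: a=2, p=2, q=1
  k=1: a=2, p=5, q=2
  k=2: a=2, p=12, q=5
  k=3: a=9, p=113, q=47
  k=4: a=3, p=351, q=146
  k=5: a=2, p=815, q=339
  k=6: a=6, p=5241, q=2180

5241/2180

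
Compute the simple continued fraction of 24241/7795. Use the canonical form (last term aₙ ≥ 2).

24241 = 3×7795 + 856
7795 = 9×856 + 91
856 = 9×91 + 37
91 = 2×37 + 17
37 = 2×17 + 3
17 = 5×3 + 2
3 = 1×2 + 1
2 = 2×1 + 0  (stop)
So 24241/7795 = [3; 9, 9, 2, 2, 5, 1, 2].

[3; 9, 9, 2, 2, 5, 1, 2]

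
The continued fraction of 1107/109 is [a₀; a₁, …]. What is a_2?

1107 = 10·109 + 17   →  a_0 = 10
109 = 6·17 + 7   →  a_1 = 6
17 = 2·7 + 3   →  a_2 = 2

2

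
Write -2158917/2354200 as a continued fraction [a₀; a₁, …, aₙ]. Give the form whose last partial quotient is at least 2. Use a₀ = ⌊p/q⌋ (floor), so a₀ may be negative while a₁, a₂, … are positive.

[-1; 12, 18, 13, 3, 9, 3, 9]

-2158917 = -1×2354200 + 195283
2354200 = 12×195283 + 10804
195283 = 18×10804 + 811
10804 = 13×811 + 261
811 = 3×261 + 28
261 = 9×28 + 9
28 = 3×9 + 1
9 = 9×1 + 0  (stop)
So -2158917/2354200 = [-1; 12, 18, 13, 3, 9, 3, 9].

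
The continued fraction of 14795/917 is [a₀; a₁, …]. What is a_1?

7

14795 = 16·917 + 123   →  a_0 = 16
917 = 7·123 + 56   →  a_1 = 7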